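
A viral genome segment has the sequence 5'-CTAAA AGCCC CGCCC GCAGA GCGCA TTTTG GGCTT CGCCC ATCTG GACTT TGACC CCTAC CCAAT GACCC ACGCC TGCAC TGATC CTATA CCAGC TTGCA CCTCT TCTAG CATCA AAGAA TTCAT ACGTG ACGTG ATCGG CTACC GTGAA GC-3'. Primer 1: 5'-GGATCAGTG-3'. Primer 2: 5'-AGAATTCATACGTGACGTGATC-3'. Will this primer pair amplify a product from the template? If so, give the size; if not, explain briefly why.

No product — the primers' 3' ends point away from each other.

Primer 1 (GGATCAGTG) has reverse complement CACTGATCC, which matches the top strand at positions 78–86; primer 1 anneals to the top strand there with its 3' end pointing upstream toward position 78.
Primer 2 (AGAATTCATACGTGACGTGATC) matches the top strand directly at positions 117–138; it anneals to the bottom strand with its 3' end pointing downstream toward position 138.
The 3' ends diverge (primer 1 extends toward position 1, primer 2 toward position 152), so the primers never converge on a shared product.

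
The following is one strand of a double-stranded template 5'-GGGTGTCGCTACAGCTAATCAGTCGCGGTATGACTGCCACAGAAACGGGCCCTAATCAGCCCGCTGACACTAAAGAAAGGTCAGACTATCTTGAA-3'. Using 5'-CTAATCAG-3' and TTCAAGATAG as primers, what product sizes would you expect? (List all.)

The forward primer CTAATCAG matches the top strand at positions 15–22, 52–59.
The reverse primer's reverse complement is CTATCTTGAA, matching at positions 86–95.
Each forward site pairs with the reverse site to give a product ending at position 95: sizes 81, 44 bp.

81 bp, 44 bp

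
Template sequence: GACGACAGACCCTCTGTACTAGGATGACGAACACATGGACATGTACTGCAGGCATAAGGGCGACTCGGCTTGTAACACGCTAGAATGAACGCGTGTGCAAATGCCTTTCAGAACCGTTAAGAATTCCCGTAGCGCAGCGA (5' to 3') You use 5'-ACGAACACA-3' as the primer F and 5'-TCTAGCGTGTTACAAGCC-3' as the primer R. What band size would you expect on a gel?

58 bp

The forward primer matches the template at positions 27–35.
Reverse complement of the reverse primer: GGCTTGTAACACGCTAGA. This occurs on the top strand at positions 67–84.
Product length = (reverse-primer end) − (forward-primer start) + 1 = 84 − 27 + 1 = 58 bp.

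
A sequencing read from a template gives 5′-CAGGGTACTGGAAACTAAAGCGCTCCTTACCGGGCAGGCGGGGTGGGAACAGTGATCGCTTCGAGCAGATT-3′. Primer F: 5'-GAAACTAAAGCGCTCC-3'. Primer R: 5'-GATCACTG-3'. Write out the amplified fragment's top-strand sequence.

Scanning the template, GAAACTAAAGCGCTCC occurs at positions 11–26; this primer anneals to the bottom strand there with its 3' end pointing downstream.
Taking the reverse complement of GATCACTG gives CAGTGATC, found at positions 50–57 on the template; the primer anneals here to the top strand with its 3' end pointing upstream.
The product is the template from position 11 through 57 (47 bp).

5'-GAAACTAAAGCGCTCCTTACCGGGCAGGCGGGGTGGGAACAGTGATC-3'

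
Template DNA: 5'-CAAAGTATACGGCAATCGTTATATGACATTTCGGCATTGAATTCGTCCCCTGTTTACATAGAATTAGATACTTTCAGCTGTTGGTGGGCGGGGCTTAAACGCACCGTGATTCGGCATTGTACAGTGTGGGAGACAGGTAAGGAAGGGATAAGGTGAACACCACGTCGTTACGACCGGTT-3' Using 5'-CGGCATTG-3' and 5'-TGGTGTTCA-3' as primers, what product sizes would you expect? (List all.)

The forward primer CGGCATTG matches the top strand at positions 32–39, 112–119.
The reverse primer's reverse complement is TGAACACCA, matching at positions 154–162.
Each forward site pairs with the reverse site to give a product ending at position 162: sizes 131, 51 bp.

131 bp, 51 bp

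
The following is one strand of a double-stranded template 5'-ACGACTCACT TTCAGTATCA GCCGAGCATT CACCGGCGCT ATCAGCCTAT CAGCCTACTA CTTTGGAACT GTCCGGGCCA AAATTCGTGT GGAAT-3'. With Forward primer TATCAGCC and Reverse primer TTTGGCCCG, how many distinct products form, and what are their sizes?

Three products: 67 bp, 43 bp, 35 bp

The forward primer TATCAGCC matches the top strand at positions 16–23, 40–47, 48–55.
The reverse primer's reverse complement is CGGGCCAAA, matching at positions 74–82.
Each forward site pairs with the reverse site to give a product ending at position 82: sizes 67, 43, 35 bp.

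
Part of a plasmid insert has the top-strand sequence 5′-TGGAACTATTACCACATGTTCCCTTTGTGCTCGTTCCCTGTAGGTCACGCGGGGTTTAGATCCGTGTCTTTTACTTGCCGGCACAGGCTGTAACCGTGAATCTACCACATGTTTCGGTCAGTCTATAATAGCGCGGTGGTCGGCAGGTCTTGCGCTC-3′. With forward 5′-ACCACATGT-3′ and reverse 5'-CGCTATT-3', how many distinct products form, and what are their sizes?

Two products: 123 bp, 30 bp

The forward primer ACCACATGT matches the top strand at positions 11–19, 104–112.
The reverse primer's reverse complement is AATAGCG, matching at positions 127–133.
Each forward site pairs with the reverse site to give a product ending at position 133: sizes 123, 30 bp.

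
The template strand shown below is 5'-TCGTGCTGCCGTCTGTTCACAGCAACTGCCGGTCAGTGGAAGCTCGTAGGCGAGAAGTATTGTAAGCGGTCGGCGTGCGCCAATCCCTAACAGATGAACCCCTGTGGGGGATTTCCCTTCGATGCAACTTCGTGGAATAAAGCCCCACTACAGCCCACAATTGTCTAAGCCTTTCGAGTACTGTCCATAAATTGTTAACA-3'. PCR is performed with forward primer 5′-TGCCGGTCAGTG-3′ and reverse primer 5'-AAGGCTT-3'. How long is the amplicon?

Forward primer TGCCGGTCAGTG is found on the top strand at positions 27–38.
Taking the reverse complement of AAGGCTT gives AAGCCTT, found at positions 167–173 on the template; the primer anneals here to the top strand with its 3' end pointing upstream.
Product length = (reverse-primer end) − (forward-primer start) + 1 = 173 − 27 + 1 = 147 bp.

147 bp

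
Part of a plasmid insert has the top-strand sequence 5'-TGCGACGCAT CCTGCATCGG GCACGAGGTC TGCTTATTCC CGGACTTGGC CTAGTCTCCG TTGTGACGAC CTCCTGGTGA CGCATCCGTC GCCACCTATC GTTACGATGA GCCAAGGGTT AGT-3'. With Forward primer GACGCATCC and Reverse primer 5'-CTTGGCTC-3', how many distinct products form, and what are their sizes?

Two products: 113 bp, 38 bp

The forward primer GACGCATCC matches the top strand at positions 4–12, 79–87.
The reverse primer's reverse complement is GAGCCAAG, matching at positions 109–116.
Each forward site pairs with the reverse site to give a product ending at position 116: sizes 113, 38 bp.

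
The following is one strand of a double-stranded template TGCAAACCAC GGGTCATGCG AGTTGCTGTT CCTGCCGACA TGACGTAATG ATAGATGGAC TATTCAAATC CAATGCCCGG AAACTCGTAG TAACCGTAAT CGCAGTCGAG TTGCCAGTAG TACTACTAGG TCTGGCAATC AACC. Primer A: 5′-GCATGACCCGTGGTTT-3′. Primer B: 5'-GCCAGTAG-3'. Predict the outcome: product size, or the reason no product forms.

Primer A (GCATGACCCGTGGTTT) has reverse complement AAACCACGGGTCATGC, which matches the top strand at positions 4–19; primer A anneals to the top strand there with its 3' end pointing upstream toward position 4.
Primer B (GCCAGTAG) matches the top strand directly at positions 113–120; it anneals to the bottom strand with its 3' end pointing downstream toward position 120.
The 3' ends diverge (primer A extends toward position 1, primer B toward position 144), so the primers never converge on a shared product.

No product — the primers' 3' ends point away from each other.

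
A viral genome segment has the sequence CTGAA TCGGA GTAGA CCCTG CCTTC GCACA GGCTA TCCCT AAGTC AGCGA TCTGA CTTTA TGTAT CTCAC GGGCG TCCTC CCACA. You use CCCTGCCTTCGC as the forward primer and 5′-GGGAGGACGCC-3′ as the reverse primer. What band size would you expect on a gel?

67 bp

Scanning the template, CCCTGCCTTCGC occurs at positions 16–27; this primer anneals to the bottom strand there with its 3' end pointing downstream.
Reverse complement of the reverse primer: GGCGTCCTCCC. This occurs on the top strand at positions 72–82.
Product length = (reverse-primer end) − (forward-primer start) + 1 = 82 − 16 + 1 = 67 bp.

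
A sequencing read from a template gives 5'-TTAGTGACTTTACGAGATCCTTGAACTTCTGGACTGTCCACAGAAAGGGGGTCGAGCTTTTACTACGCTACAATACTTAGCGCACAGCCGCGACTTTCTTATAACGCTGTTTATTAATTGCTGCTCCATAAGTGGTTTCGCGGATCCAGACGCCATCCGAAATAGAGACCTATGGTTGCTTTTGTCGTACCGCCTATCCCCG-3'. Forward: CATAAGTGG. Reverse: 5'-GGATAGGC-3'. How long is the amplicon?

Forward primer CATAAGTGG is found on the top strand at positions 127–135.
Taking the reverse complement of GGATAGGC gives GCCTATCC, found at positions 192–199 on the template; the primer anneals here to the top strand with its 3' end pointing upstream.
Amplicon spans positions 127–199: 73 bp.

73 bp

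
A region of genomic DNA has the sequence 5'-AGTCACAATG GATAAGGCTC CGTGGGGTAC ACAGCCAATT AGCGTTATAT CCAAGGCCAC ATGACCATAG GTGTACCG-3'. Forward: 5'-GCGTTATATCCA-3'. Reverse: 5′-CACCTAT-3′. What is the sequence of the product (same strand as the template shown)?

5'-GCGTTATATCCAAGGCCACATGACCATAGGTG-3'

The forward primer matches the template at positions 42–53.
Reverse complement of the reverse primer: ATAGGTG. This occurs on the top strand at positions 67–73.
The product is the template from position 42 through 73 (32 bp).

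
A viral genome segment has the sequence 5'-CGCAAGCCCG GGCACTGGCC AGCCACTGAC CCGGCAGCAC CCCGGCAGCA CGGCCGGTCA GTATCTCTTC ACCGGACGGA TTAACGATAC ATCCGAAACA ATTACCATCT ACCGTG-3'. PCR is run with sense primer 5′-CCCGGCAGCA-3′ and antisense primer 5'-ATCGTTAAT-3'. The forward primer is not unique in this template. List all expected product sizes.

59 bp, 48 bp

The forward primer CCCGGCAGCA matches the top strand at positions 30–39, 41–50.
The reverse primer's reverse complement is ATTAACGAT, matching at positions 80–88.
Each forward site pairs with the reverse site to give a product ending at position 88: sizes 59, 48 bp.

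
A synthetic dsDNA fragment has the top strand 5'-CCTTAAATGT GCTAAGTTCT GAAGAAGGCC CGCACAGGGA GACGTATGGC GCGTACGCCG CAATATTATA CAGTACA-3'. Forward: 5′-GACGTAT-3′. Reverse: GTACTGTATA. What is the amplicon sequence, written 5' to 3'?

5'-GACGTATGGCGCGTACGCCGCAATATTATACAGTAC-3'

Forward primer GACGTAT is found on the top strand at positions 41–47.
The reverse primer's reverse complement is TATACAGTAC, which matches the template at positions 67–76.
The product is the template from position 41 through 76 (36 bp).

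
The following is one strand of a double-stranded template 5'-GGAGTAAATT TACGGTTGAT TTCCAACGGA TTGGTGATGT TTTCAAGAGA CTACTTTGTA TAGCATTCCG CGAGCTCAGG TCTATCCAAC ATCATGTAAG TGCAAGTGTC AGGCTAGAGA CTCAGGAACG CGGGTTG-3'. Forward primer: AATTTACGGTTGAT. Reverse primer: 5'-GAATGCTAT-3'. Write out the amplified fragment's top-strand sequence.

Scanning the template, AATTTACGGTTGAT occurs at positions 7–20; this primer anneals to the bottom strand there with its 3' end pointing downstream.
The reverse primer's reverse complement is ATAGCATTC, which matches the template at positions 60–68.
The product is the template from position 7 through 68 (62 bp).

5'-AATTTACGGTTGATTTCCAACGGATTGGTGATGTTTTCAAGAGACTACTTTGTATAGCATTC-3'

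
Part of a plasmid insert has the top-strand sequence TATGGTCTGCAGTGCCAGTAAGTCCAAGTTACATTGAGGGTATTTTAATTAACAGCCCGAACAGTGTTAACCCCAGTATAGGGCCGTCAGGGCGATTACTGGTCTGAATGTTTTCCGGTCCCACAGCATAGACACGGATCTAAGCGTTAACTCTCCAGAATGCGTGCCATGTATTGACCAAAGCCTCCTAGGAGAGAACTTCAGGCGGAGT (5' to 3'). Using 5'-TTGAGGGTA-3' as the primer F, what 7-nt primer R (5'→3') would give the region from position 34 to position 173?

The product's 3' end on the top strand is position 173.
The reverse primer anneals to the top strand over positions 167–173, i.e. to CCATGTA.
Its sequence written 5'→3' is the reverse complement: TACATGG.

5'-TACATGG-3'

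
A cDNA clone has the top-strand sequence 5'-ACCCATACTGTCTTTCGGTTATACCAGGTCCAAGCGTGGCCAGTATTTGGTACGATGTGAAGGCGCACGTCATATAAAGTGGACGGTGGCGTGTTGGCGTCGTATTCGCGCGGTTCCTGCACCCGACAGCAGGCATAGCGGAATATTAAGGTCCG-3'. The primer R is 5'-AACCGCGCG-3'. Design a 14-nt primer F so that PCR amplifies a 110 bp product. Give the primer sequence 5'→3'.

The reverse primer's reverse complement CGCGCGGTT matches the template at positions 107–115, so the product ends at position 115.
A 110 bp product then starts at position 115 − 110 + 1 = 6.
The forward primer is identical to the top strand there: TACTGTCTTTCGGT.

5'-TACTGTCTTTCGGT-3'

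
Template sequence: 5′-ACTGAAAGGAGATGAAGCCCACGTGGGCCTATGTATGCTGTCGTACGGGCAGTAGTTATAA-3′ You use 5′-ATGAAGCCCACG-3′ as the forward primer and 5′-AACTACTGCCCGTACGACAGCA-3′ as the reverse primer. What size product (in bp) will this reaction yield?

46 bp

The forward primer matches the template at positions 12–23.
The reverse primer's reverse complement is TGCTGTCGTACGGGCAGTAGTT, which matches the template at positions 36–57.
Product length = (reverse-primer end) − (forward-primer start) + 1 = 57 − 12 + 1 = 46 bp.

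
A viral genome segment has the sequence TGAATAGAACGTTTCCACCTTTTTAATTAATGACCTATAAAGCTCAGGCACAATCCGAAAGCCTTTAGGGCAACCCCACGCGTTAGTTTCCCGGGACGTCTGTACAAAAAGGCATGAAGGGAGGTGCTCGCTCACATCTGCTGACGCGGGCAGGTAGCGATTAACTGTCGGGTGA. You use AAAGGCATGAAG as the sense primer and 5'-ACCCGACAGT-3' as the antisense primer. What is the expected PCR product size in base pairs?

The forward primer matches the template at positions 108–119.
Taking the reverse complement of ACCCGACAGT gives ACTGTCGGGT, found at positions 164–173 on the template; the primer anneals here to the top strand with its 3' end pointing upstream.
Product length = (reverse-primer end) − (forward-primer start) + 1 = 173 − 108 + 1 = 66 bp.

66 bp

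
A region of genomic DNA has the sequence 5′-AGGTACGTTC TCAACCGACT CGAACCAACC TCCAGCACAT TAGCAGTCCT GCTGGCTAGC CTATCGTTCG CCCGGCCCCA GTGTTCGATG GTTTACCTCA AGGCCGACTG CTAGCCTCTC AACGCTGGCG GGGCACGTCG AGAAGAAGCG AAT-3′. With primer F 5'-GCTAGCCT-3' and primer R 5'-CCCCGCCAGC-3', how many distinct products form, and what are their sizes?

Two products: 79 bp, 24 bp

The forward primer GCTAGCCT matches the top strand at positions 55–62, 110–117.
The reverse primer's reverse complement is GCTGGCGGGG, matching at positions 124–133.
Each forward site pairs with the reverse site to give a product ending at position 133: sizes 79, 24 bp.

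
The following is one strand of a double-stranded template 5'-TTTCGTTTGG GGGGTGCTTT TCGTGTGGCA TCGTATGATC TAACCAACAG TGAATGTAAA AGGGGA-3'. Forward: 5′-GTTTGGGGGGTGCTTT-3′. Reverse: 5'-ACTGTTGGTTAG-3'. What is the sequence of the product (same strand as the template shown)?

Scanning the template, GTTTGGGGGGTGCTTT occurs at positions 5–20; this primer anneals to the bottom strand there with its 3' end pointing downstream.
The reverse primer's reverse complement is CTAACCAACAGT, which matches the template at positions 40–51.
The product is the template from position 5 through 51 (47 bp).

5'-GTTTGGGGGGTGCTTTTCGTGTGGCATCGTATGATCTAACCAACAGT-3'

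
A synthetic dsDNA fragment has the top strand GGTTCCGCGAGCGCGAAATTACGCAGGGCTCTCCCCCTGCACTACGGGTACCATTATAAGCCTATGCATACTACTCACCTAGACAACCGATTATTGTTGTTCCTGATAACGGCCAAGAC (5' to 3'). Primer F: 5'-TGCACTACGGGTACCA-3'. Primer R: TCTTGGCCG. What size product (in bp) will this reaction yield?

81 bp

The forward primer matches the template at positions 38–53.
The reverse primer's reverse complement is CGGCCAAGA, which matches the template at positions 110–118.
Amplicon spans positions 38–118: 81 bp.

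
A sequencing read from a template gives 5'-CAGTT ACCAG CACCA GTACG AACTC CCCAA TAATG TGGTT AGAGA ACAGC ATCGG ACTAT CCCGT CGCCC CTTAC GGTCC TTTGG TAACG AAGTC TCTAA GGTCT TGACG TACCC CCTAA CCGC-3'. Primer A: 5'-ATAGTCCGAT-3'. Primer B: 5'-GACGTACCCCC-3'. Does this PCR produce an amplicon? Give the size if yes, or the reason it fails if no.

Primer A (ATAGTCCGAT) has reverse complement ATCGGACTAT, which matches the top strand at positions 51–60; primer A anneals to the top strand there with its 3' end pointing upstream toward position 51.
Primer B (GACGTACCCCC) matches the top strand directly at positions 107–117; it anneals to the bottom strand with its 3' end pointing downstream toward position 117.
The 3' ends diverge (primer A extends toward position 1, primer B toward position 124), so the primers never converge on a shared product.

No product — the primers' 3' ends point away from each other.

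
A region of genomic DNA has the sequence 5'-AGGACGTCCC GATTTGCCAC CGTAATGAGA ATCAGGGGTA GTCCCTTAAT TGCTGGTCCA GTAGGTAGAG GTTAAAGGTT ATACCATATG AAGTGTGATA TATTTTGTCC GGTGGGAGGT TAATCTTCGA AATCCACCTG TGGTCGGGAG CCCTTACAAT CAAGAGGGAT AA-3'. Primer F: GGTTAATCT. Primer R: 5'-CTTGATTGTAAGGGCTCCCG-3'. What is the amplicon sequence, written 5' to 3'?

Forward primer GGTTAATCT is found on the top strand at positions 118–126.
Taking the reverse complement of CTTGATTGTAAGGGCTCCCG gives CGGGAGCCCTTACAATCAAG, found at positions 145–164 on the template; the primer anneals here to the top strand with its 3' end pointing upstream.
The product is the template from position 118 through 164 (47 bp).

5'-GGTTAATCTTCGAAATCCACCTGTGGTCGGGAGCCCTTACAATCAAG-3'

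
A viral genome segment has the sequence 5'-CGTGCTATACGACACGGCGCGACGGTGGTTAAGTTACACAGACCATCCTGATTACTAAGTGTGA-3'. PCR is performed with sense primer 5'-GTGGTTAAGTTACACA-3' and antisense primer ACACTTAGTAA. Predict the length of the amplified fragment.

Scanning the template, GTGGTTAAGTTACACA occurs at positions 25–40; this primer anneals to the bottom strand there with its 3' end pointing downstream.
Reverse complement of the reverse primer: TTACTAAGTGT. This occurs on the top strand at positions 52–62.
Amplicon spans positions 25–62: 38 bp.

38 bp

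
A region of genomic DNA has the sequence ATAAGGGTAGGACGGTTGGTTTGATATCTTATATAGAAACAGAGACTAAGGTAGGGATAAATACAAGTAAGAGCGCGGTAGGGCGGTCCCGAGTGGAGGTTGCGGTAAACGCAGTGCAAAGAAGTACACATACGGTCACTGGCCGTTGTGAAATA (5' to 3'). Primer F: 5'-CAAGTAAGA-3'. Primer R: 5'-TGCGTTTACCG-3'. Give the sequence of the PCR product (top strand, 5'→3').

Forward primer CAAGTAAGA is found on the top strand at positions 64–72.
Taking the reverse complement of TGCGTTTACCG gives CGGTAAACGCA, found at positions 103–113 on the template; the primer anneals here to the top strand with its 3' end pointing upstream.
The product is the template from position 64 through 113 (50 bp).

5'-CAAGTAAGAGCGCGGTAGGGCGGTCCCGAGTGGAGGTTGCGGTAAACGCA-3'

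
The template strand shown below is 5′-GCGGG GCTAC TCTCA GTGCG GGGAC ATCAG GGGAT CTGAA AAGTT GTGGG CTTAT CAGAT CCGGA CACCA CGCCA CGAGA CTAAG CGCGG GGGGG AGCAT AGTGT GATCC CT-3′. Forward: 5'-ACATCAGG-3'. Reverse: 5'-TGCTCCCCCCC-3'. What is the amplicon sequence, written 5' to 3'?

Scanning the template, ACATCAGG occurs at positions 24–31; this primer anneals to the bottom strand there with its 3' end pointing downstream.
The reverse primer's reverse complement is GGGGGGGAGCA, which matches the template at positions 89–99.
The product is the template from position 24 through 99 (76 bp).

5'-ACATCAGGGGATCTGAAAAGTTGTGGGCTTATCAGATCCGGACACCACGCCACGAGACTAAGCGCGGGGGGGAGCA-3'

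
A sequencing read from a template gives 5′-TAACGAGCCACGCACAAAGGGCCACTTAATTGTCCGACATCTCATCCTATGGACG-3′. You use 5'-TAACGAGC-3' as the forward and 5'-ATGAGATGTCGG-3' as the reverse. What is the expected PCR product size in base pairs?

Scanning the template, TAACGAGC occurs at positions 1–8; this primer anneals to the bottom strand there with its 3' end pointing downstream.
The reverse primer's reverse complement is CCGACATCTCAT, which matches the template at positions 34–45.
Product length = (reverse-primer end) − (forward-primer start) + 1 = 45 − 1 + 1 = 45 bp.

45 bp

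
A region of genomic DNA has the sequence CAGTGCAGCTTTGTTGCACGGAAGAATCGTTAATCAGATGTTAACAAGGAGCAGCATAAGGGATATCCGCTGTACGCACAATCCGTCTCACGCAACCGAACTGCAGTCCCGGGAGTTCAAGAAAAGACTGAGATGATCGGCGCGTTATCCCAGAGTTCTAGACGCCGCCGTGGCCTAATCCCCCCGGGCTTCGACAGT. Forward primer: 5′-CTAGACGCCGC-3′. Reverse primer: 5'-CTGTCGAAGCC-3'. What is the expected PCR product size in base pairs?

40 bp

Scanning the template, CTAGACGCCGC occurs at positions 158–168; this primer anneals to the bottom strand there with its 3' end pointing downstream.
Taking the reverse complement of CTGTCGAAGCC gives GGCTTCGACAG, found at positions 187–197 on the template; the primer anneals here to the top strand with its 3' end pointing upstream.
Product length = (reverse-primer end) − (forward-primer start) + 1 = 197 − 158 + 1 = 40 bp.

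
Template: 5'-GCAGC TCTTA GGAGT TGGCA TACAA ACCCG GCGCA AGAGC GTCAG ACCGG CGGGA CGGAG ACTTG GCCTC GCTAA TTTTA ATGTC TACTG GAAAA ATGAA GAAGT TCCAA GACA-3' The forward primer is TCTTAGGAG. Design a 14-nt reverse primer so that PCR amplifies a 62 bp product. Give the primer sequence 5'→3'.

The forward primer binds at positions 6–14, so a 62 bp product ends at position 6 + 62 − 1 = 67.
The reverse primer anneals to the top strand over positions 54–67, i.e. to GACGGAGACTTGGC.
Its sequence written 5'→3' is the reverse complement: GCCAAGTCTCCGTC.

5'-GCCAAGTCTCCGTC-3'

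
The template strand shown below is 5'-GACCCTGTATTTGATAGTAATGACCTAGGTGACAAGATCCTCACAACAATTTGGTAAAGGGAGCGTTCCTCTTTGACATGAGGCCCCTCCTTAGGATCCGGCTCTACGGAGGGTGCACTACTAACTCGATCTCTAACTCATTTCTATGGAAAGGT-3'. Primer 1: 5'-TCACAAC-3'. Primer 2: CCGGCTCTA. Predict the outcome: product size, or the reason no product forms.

No product — both primers anneal to the same strand and extend in the same direction.

Primer 1 (TCACAAC) matches the top strand at positions 41–47 (3' end points downstream).
Primer 2 (CCGGCTCTA) also matches the top strand directly, at positions 98–106 — its reverse complement TAGAGCCGG is not present.
Both primers anneal to the bottom strand with 3' ends pointing the same way, so neither can prime synthesis back toward the other.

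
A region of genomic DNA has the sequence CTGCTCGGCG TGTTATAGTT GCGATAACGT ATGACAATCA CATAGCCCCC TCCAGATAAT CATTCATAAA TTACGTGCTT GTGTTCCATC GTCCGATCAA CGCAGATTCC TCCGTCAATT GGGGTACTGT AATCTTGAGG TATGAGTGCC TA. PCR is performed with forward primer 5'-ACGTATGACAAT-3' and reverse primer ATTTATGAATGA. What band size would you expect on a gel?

Forward primer ACGTATGACAAT is found on the top strand at positions 27–38.
Taking the reverse complement of ATTTATGAATGA gives TCATTCATAAAT, found at positions 60–71 on the template; the primer anneals here to the top strand with its 3' end pointing upstream.
The product runs from position 27 to position 71, so its length is 71 − 27 + 1 = 45 bp.

45 bp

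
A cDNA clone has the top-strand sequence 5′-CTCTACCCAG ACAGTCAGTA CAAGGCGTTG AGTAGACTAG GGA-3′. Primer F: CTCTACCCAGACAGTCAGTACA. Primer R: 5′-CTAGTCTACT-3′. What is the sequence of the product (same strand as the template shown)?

Forward primer CTCTACCCAGACAGTCAGTACA is found on the top strand at positions 1–22.
Reverse complement of the reverse primer: AGTAGACTAG. This occurs on the top strand at positions 31–40.
The product is the template from position 1 through 40 (40 bp).

5'-CTCTACCCAGACAGTCAGTACAAGGCGTTGAGTAGACTAG-3'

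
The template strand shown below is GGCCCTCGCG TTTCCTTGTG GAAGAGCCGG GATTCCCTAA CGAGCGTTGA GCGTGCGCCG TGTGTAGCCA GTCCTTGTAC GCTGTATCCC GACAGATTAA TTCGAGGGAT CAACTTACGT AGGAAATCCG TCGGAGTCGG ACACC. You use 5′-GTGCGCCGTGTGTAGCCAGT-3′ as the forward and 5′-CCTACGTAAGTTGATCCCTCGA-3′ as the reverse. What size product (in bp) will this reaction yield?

Scanning the template, GTGCGCCGTGTGTAGCCAGT occurs at positions 53–72; this primer anneals to the bottom strand there with its 3' end pointing downstream.
Reverse complement of the reverse primer: TCGAGGGATCAACTTACGTAGG. This occurs on the top strand at positions 102–123.
Amplicon spans positions 53–123: 71 bp.

71 bp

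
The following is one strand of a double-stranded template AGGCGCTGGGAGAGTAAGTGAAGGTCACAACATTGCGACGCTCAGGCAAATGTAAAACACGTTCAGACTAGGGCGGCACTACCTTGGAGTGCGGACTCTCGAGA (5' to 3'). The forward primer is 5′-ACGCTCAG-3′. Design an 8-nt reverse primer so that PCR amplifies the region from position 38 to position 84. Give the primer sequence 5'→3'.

The product's 3' end on the top strand is position 84.
The reverse primer anneals to the top strand over positions 77–84, i.e. to CACTACCT.
Its sequence written 5'→3' is the reverse complement: AGGTAGTG.

5'-AGGTAGTG-3'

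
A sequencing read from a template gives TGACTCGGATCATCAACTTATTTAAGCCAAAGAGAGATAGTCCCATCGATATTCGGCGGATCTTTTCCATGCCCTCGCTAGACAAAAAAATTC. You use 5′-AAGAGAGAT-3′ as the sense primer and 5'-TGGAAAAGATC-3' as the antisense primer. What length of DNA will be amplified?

40 bp

The forward primer matches the template at positions 30–38.
Taking the reverse complement of TGGAAAAGATC gives GATCTTTTCCA, found at positions 59–69 on the template; the primer anneals here to the top strand with its 3' end pointing upstream.
The product runs from position 30 to position 69, so its length is 69 − 30 + 1 = 40 bp.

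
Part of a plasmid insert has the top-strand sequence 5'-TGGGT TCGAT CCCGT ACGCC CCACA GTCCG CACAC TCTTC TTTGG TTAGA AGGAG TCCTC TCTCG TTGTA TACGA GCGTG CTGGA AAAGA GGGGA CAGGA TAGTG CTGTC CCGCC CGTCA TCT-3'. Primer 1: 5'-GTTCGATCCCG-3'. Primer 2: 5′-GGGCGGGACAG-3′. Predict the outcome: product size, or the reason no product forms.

Yes — a 113 bp product.

Primer 1 (GTTCGATCCCG) matches the top strand at positions 4–14; it acts as a forward primer.
Primer 2's reverse complement is CTGTCCCGCCC, matching the top strand at positions 106–116; it acts as a reverse primer.
The 3' ends face each other across positions 4–116, giving a 113 bp product.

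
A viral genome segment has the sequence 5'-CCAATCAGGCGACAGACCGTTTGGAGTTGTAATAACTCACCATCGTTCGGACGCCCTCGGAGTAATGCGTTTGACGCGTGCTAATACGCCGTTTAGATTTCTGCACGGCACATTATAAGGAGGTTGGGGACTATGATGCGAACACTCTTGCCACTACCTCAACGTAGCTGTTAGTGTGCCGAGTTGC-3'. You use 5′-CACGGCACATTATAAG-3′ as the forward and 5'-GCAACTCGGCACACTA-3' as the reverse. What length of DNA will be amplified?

84 bp

Forward primer CACGGCACATTATAAG is found on the top strand at positions 104–119.
The reverse primer's reverse complement is TAGTGTGCCGAGTTGC, which matches the template at positions 172–187.
Product length = (reverse-primer end) − (forward-primer start) + 1 = 187 − 104 + 1 = 84 bp.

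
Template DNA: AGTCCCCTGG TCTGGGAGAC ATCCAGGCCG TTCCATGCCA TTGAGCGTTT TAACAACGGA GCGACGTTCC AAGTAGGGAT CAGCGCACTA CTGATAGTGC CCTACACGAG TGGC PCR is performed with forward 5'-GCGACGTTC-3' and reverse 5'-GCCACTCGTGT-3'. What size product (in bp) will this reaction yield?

Scanning the template, GCGACGTTC occurs at positions 61–69; this primer anneals to the bottom strand there with its 3' end pointing downstream.
The reverse primer's reverse complement is ACACGAGTGGC, which matches the template at positions 104–114.
The product runs from position 61 to position 114, so its length is 114 − 61 + 1 = 54 bp.

54 bp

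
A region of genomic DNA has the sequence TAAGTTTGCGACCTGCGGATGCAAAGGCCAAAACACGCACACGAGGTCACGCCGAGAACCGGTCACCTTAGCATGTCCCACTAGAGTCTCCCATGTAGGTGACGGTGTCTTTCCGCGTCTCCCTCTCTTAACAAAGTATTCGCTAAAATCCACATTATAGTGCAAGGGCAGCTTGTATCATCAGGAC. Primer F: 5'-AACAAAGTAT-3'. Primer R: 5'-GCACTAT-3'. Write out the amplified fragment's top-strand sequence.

5'-AACAAAGTATTCGCTAAAATCCACATTATAGTGC-3'

Forward primer AACAAAGTAT is found on the top strand at positions 130–139.
The reverse primer's reverse complement is ATAGTGC, which matches the template at positions 157–163.
The product is the template from position 130 through 163 (34 bp).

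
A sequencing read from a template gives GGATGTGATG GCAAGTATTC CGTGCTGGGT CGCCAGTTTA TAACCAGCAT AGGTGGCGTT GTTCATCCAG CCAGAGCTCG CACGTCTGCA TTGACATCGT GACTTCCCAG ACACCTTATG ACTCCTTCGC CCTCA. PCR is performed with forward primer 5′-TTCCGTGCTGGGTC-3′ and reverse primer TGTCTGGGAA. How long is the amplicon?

96 bp

The forward primer matches the template at positions 18–31.
The reverse primer's reverse complement is TTCCCAGACA, which matches the template at positions 104–113.
The product runs from position 18 to position 113, so its length is 113 − 18 + 1 = 96 bp.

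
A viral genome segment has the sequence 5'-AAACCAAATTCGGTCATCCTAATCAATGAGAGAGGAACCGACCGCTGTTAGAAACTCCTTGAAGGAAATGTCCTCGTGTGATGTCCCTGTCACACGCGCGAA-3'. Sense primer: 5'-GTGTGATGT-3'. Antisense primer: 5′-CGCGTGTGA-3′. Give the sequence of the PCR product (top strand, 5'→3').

5'-GTGTGATGTCCCTGTCACACGCG-3'

The forward primer matches the template at positions 76–84.
Reverse complement of the reverse primer: TCACACGCG. This occurs on the top strand at positions 90–98.
The product is the template from position 76 through 98 (23 bp).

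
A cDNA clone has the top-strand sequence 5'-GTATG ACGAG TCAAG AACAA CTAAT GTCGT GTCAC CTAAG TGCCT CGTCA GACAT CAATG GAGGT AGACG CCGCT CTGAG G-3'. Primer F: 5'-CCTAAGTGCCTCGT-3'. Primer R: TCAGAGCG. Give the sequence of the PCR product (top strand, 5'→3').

5'-CCTAAGTGCCTCGTCAGACATCAATGGAGGTAGACGCCGCTCTGA-3'

The forward primer matches the template at positions 35–48.
Reverse complement of the reverse primer: CGCTCTGA. This occurs on the top strand at positions 72–79.
The product is the template from position 35 through 79 (45 bp).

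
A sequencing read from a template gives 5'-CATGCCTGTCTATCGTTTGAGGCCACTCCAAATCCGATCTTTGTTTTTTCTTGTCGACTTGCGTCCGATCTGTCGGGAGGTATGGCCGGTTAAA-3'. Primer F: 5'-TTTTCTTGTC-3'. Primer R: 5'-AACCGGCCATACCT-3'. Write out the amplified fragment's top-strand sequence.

Scanning the template, TTTTCTTGTC occurs at positions 46–55; this primer anneals to the bottom strand there with its 3' end pointing downstream.
Reverse complement of the reverse primer: AGGTATGGCCGGTT. This occurs on the top strand at positions 78–91.
The product is the template from position 46 through 91 (46 bp).

5'-TTTTCTTGTCGACTTGCGTCCGATCTGTCGGGAGGTATGGCCGGTT-3'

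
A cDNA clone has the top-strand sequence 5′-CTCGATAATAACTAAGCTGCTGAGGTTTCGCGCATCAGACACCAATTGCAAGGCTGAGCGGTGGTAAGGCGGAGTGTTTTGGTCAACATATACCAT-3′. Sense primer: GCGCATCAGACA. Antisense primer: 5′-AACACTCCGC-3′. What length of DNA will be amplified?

Scanning the template, GCGCATCAGACA occurs at positions 30–41; this primer anneals to the bottom strand there with its 3' end pointing downstream.
The reverse primer's reverse complement is GCGGAGTGTT, which matches the template at positions 69–78.
Product length = (reverse-primer end) − (forward-primer start) + 1 = 78 − 30 + 1 = 49 bp.

49 bp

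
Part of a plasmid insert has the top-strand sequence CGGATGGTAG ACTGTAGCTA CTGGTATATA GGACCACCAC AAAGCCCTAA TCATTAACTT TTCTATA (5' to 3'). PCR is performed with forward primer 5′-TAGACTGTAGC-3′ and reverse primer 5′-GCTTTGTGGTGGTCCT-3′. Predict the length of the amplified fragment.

The forward primer matches the template at positions 8–18.
Reverse complement of the reverse primer: AGGACCACCACAAAGC. This occurs on the top strand at positions 30–45.
Amplicon spans positions 8–45: 38 bp.

38 bp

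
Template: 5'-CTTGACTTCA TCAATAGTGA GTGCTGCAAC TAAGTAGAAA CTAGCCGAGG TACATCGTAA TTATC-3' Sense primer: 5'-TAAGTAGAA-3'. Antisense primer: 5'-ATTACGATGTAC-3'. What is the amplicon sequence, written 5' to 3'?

5'-TAAGTAGAAACTAGCCGAGGTACATCGTAAT-3'

Scanning the template, TAAGTAGAA occurs at positions 31–39; this primer anneals to the bottom strand there with its 3' end pointing downstream.
Reverse complement of the reverse primer: GTACATCGTAAT. This occurs on the top strand at positions 50–61.
The product is the template from position 31 through 61 (31 bp).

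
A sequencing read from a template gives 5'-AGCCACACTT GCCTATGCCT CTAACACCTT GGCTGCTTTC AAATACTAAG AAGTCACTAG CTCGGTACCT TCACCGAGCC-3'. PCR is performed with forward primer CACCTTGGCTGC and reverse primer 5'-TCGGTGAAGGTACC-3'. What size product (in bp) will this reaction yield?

Forward primer CACCTTGGCTGC is found on the top strand at positions 25–36.
Reverse complement of the reverse primer: GGTACCTTCACCGA. This occurs on the top strand at positions 64–77.
The product runs from position 25 to position 77, so its length is 77 − 25 + 1 = 53 bp.

53 bp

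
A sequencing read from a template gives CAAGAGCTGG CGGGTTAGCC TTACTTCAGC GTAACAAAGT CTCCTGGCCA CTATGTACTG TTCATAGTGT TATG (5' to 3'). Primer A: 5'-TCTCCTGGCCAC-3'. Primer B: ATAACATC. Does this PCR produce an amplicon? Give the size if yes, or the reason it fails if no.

No product — primer B has no binding site in the template.

Primer B (ATAACATC) does not match the top strand, and its reverse complement GATGTTAT does not match either.
With no annealing site for primer B, no amplification occurs.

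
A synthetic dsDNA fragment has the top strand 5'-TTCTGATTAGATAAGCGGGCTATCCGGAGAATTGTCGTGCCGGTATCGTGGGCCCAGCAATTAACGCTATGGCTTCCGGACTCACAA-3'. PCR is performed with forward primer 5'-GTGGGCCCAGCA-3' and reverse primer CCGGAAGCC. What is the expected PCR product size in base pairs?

32 bp

Scanning the template, GTGGGCCCAGCA occurs at positions 48–59; this primer anneals to the bottom strand there with its 3' end pointing downstream.
The reverse primer's reverse complement is GGCTTCCGG, which matches the template at positions 71–79.
Amplicon spans positions 48–79: 32 bp.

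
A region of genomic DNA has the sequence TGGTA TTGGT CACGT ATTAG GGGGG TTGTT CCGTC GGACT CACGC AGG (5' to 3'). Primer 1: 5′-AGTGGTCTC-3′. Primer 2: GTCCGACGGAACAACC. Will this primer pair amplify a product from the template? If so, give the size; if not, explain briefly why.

Primer 1 (AGTGGTCTC) does not match the top strand, and its reverse complement GAGACCACT does not match either.
With no annealing site for primer 1, no amplification occurs.

No product — primer 1 has no binding site in the template.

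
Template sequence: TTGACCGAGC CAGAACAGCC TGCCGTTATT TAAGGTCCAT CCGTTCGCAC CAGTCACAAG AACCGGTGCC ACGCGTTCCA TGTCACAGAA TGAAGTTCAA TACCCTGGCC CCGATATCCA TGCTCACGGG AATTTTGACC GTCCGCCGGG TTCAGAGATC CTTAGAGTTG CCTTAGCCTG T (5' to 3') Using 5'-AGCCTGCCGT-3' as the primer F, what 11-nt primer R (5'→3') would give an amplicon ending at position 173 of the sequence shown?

The forward primer binds at positions 17–26; the product's 3' end on the top strand is position 173.
The reverse primer anneals to the top strand over positions 163–173, i.e. to TAGAGTTGCCT.
Its sequence written 5'→3' is the reverse complement: AGGCAACTCTA.

5'-AGGCAACTCTA-3'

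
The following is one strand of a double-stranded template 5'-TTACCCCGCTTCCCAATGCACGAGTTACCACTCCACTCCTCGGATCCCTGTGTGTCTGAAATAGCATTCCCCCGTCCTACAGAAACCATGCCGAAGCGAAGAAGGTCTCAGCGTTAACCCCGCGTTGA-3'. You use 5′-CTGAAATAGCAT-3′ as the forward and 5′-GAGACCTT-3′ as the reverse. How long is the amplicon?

54 bp

Scanning the template, CTGAAATAGCAT occurs at positions 56–67; this primer anneals to the bottom strand there with its 3' end pointing downstream.
Taking the reverse complement of GAGACCTT gives AAGGTCTC, found at positions 102–109 on the template; the primer anneals here to the top strand with its 3' end pointing upstream.
The product runs from position 56 to position 109, so its length is 109 − 56 + 1 = 54 bp.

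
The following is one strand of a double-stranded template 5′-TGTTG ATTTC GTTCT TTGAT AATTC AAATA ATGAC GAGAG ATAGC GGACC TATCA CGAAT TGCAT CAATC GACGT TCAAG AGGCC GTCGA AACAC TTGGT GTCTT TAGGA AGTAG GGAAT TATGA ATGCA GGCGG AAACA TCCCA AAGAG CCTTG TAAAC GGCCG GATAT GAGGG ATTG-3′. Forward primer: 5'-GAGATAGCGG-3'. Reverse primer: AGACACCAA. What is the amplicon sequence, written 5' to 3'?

5'-GAGATAGCGGACCTATCACGAATTGCATCAATCGACGTTCAAGAGGCCGTCGAAACACTTGGTGTCT-3'

Forward primer GAGATAGCGG is found on the top strand at positions 38–47.
Taking the reverse complement of AGACACCAA gives TTGGTGTCT, found at positions 96–104 on the template; the primer anneals here to the top strand with its 3' end pointing upstream.
The product is the template from position 38 through 104 (67 bp).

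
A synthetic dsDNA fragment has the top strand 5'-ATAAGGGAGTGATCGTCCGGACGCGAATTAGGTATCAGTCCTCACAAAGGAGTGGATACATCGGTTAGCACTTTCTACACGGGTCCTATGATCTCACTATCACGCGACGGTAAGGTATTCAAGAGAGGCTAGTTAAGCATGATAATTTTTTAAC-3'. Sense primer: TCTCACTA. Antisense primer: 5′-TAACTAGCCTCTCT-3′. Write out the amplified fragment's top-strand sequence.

5'-TCTCACTATCACGCGACGGTAAGGTATTCAAGAGAGGCTAGTTA-3'

Scanning the template, TCTCACTA occurs at positions 92–99; this primer anneals to the bottom strand there with its 3' end pointing downstream.
Taking the reverse complement of TAACTAGCCTCTCT gives AGAGAGGCTAGTTA, found at positions 122–135 on the template; the primer anneals here to the top strand with its 3' end pointing upstream.
The product is the template from position 92 through 135 (44 bp).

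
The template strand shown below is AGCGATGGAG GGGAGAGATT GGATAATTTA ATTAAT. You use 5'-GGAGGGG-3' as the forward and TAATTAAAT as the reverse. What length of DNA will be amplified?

Scanning the template, GGAGGGG occurs at positions 7–13; this primer anneals to the bottom strand there with its 3' end pointing downstream.
Reverse complement of the reverse primer: ATTTAATTA. This occurs on the top strand at positions 26–34.
Product length = (reverse-primer end) − (forward-primer start) + 1 = 34 − 7 + 1 = 28 bp.

28 bp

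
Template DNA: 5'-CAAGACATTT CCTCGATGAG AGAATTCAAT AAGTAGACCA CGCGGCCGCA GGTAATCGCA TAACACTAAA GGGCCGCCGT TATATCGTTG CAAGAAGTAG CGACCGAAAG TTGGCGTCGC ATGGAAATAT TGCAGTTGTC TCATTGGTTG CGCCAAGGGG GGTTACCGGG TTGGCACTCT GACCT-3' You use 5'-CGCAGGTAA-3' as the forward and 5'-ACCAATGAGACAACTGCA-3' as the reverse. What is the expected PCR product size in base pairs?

102 bp

Forward primer CGCAGGTAA is found on the top strand at positions 47–55.
The reverse primer's reverse complement is TGCAGTTGTCTCATTGGT, which matches the template at positions 131–148.
The product runs from position 47 to position 148, so its length is 148 − 47 + 1 = 102 bp.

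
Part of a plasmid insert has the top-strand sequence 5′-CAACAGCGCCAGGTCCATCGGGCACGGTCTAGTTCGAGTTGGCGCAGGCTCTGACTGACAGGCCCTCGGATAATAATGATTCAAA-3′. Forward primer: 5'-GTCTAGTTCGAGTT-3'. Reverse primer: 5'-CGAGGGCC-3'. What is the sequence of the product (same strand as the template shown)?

5'-GTCTAGTTCGAGTTGGCGCAGGCTCTGACTGACAGGCCCTCG-3'

The forward primer matches the template at positions 27–40.
Reverse complement of the reverse primer: GGCCCTCG. This occurs on the top strand at positions 61–68.
The product is the template from position 27 through 68 (42 bp).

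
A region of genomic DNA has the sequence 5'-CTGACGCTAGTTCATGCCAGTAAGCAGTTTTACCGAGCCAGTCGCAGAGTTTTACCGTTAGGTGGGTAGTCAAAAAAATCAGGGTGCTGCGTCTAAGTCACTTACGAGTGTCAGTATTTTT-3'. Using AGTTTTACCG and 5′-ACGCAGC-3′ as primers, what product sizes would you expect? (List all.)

The forward primer AGTTTTACCG matches the top strand at positions 26–35, 48–57.
The reverse primer's reverse complement is GCTGCGT, matching at positions 86–92.
Each forward site pairs with the reverse site to give a product ending at position 92: sizes 67, 45 bp.

67 bp, 45 bp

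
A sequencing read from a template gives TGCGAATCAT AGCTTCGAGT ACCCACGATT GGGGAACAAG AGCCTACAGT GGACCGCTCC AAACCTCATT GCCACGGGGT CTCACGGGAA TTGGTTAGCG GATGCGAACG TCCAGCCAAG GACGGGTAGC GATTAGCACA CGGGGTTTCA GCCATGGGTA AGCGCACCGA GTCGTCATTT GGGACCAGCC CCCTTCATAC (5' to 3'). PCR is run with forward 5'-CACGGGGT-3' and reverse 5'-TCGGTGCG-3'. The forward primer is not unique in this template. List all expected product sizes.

The forward primer CACGGGGT matches the top strand at positions 73–80, 139–146.
The reverse primer's reverse complement is CGCACCGA, matching at positions 163–170.
Each forward site pairs with the reverse site to give a product ending at position 170: sizes 98, 32 bp.

98 bp, 32 bp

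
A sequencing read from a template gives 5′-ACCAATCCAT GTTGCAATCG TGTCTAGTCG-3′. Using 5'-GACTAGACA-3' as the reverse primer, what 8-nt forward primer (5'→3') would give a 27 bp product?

The reverse primer's reverse complement TGTCTAGTC matches the template at positions 21–29, so the product ends at position 29.
A 27 bp product then starts at position 29 − 27 + 1 = 3.
The forward primer is identical to the top strand there: CAATCCAT.

5'-CAATCCAT-3'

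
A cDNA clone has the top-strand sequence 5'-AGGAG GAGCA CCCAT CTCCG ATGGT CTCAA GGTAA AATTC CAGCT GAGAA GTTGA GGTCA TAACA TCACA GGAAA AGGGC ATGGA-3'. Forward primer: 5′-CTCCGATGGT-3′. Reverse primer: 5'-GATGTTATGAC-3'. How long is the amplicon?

52 bp

The forward primer matches the template at positions 16–25.
The reverse primer's reverse complement is GTCATAACATC, which matches the template at positions 57–67.
Product length = (reverse-primer end) − (forward-primer start) + 1 = 67 − 16 + 1 = 52 bp.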